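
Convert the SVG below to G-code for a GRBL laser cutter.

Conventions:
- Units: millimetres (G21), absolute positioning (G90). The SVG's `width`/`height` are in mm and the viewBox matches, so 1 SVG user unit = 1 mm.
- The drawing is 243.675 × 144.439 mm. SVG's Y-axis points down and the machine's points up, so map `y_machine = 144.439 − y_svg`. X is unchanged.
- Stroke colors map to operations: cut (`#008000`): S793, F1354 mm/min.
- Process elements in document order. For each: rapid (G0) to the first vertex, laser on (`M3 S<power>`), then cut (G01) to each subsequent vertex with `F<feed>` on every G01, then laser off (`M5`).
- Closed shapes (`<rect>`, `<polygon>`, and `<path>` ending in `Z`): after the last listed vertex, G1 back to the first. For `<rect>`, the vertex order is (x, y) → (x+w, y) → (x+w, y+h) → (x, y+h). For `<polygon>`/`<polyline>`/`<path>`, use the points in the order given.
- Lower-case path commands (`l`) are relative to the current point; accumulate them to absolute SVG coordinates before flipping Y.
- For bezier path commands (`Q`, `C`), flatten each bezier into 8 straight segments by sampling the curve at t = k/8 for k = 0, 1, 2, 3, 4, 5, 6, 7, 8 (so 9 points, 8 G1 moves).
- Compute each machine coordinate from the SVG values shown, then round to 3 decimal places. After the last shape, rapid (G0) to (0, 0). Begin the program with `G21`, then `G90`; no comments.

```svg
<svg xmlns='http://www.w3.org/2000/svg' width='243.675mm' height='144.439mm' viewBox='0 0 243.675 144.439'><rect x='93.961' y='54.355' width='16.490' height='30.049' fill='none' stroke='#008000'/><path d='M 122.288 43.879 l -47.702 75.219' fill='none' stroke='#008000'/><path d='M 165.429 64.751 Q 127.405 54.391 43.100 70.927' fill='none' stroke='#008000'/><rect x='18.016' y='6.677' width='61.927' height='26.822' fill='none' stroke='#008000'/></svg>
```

1 u = 1 mm; y_m = 144.439 − y.

[1] `<rect>` rectangle, #008000→cut S793 F1354: (93.961,90.084) → (110.451,90.084) → (110.451,60.035) → (93.961,60.035) → (93.961,90.084) (closed)

[2] `<path>` line segment, #008000→cut S793 F1354: (122.288,100.560) → (74.586,25.341)

[3] `<path>` quadratic bezier, #008000→cut S793 F1354: (165.429,79.688) → (155.200,81.858) → (143.524,83.187) → (130.403,83.676) → (115.835,83.324) → (99.820,82.132) → (82.360,80.099) → (63.453,77.226) → (43.100,73.512)

[4] `<rect>` rectangle, #008000→cut S793 F1354: (18.016,137.762) → (79.943,137.762) → (79.943,110.940) → (18.016,110.940) → (18.016,137.762) (closed)

G21
G90
G0 X93.961 Y90.084
M3 S793
G01 X110.451 Y90.084 F1354
G01 X110.451 Y60.035 F1354
G01 X93.961 Y60.035 F1354
G01 X93.961 Y90.084 F1354
M5
G0 X122.288 Y100.560
M3 S793
G01 X74.586 Y25.341 F1354
M5
G0 X165.429 Y79.688
M3 S793
G01 X155.200 Y81.858 F1354
G01 X143.524 Y83.187 F1354
G01 X130.403 Y83.676 F1354
G01 X115.835 Y83.324 F1354
G01 X99.820 Y82.132 F1354
G01 X82.360 Y80.099 F1354
G01 X63.453 Y77.226 F1354
G01 X43.100 Y73.512 F1354
M5
G0 X18.016 Y137.762
M3 S793
G01 X79.943 Y137.762 F1354
G01 X79.943 Y110.940 F1354
G01 X18.016 Y110.940 F1354
G01 X18.016 Y137.762 F1354
M5
G0 X0.000 Y0.000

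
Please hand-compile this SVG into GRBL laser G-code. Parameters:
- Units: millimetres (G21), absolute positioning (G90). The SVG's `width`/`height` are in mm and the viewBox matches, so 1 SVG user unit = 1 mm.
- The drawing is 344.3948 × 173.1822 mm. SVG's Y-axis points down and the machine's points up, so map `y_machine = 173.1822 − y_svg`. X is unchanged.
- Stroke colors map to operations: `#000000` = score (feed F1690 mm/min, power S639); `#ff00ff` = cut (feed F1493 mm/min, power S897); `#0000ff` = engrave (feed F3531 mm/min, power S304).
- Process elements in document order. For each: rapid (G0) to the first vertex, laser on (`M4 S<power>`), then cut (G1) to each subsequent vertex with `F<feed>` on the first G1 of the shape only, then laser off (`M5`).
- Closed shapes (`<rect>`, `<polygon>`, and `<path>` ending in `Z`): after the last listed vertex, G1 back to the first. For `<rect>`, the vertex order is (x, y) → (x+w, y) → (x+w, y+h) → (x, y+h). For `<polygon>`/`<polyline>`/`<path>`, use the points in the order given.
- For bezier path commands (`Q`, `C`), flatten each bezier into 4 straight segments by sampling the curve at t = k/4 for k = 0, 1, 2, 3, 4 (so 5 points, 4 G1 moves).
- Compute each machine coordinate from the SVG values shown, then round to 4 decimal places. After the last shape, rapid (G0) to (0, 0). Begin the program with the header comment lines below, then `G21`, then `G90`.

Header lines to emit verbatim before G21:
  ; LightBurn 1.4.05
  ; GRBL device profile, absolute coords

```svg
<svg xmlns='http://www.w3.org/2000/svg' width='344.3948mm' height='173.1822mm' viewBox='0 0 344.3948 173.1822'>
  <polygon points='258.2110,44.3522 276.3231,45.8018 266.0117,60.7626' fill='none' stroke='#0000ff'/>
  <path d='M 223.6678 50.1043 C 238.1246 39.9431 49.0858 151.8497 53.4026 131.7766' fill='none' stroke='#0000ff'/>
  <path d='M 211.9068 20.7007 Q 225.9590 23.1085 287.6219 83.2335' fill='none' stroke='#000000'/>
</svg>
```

viewBox `0 0 344.3948 173.1822` with mm width/height → 1 unit = 1 mm. Flip: y_m = 173.1822 − y_svg.

**Shape 1** — `<polygon>` regular polygon, stroke `#0000ff` → engrave (S304, F3531). Machine vertices: (258.2110,128.8300) → (276.3231,127.3804) → (266.0117,112.4196) → (258.2110,128.8300). Closed: final G1 returns to the first vertex.

**Shape 2** — `<path>` cubic bezier, stroke `#0000ff` → engrave (S304, F3531). Control points (SVG): P0=(223.6678,50.1043), P1=(238.1246,39.9431), P2=(49.0858,151.8497), P3=(53.4026,131.7766); sampled at t=k/4. Machine vertices: (223.6678,123.0779) → (202.5558,111.7806) → (142.3377,78.5248) → (80.2184,47.1275) → (53.4026,41.4056). Open path.

**Shape 3** — `<path>` quadratic bezier, stroke `#000000` → score (S639, F1690). Control points (SVG): P0=(211.9068,20.7007), P1=(225.9590,23.1085), P2=(287.6219,83.2335); sampled at t=k/4. Machine vertices: (211.9068,152.4815) → (221.9086,147.6703) → (237.8617,135.6444) → (259.7661,116.4039) → (287.6219,89.9487). Open path.

; LightBurn 1.4.05
; GRBL device profile, absolute coords
G21
G90
G0 X258.2110 Y128.8300
M4 S304
G1 X276.3231 Y127.3804 F3531
G1 X266.0117 Y112.4196
G1 X258.2110 Y128.8300
M5
G0 X223.6678 Y123.0779
M4 S304
G1 X202.5558 Y111.7806 F3531
G1 X142.3377 Y78.5248
G1 X80.2184 Y47.1275
G1 X53.4026 Y41.4056
M5
G0 X211.9068 Y152.4815
M4 S639
G1 X221.9086 Y147.6703 F1690
G1 X237.8617 Y135.6444
G1 X259.7661 Y116.4039
G1 X287.6219 Y89.9487
M5
G0 X0.0000 Y0.0000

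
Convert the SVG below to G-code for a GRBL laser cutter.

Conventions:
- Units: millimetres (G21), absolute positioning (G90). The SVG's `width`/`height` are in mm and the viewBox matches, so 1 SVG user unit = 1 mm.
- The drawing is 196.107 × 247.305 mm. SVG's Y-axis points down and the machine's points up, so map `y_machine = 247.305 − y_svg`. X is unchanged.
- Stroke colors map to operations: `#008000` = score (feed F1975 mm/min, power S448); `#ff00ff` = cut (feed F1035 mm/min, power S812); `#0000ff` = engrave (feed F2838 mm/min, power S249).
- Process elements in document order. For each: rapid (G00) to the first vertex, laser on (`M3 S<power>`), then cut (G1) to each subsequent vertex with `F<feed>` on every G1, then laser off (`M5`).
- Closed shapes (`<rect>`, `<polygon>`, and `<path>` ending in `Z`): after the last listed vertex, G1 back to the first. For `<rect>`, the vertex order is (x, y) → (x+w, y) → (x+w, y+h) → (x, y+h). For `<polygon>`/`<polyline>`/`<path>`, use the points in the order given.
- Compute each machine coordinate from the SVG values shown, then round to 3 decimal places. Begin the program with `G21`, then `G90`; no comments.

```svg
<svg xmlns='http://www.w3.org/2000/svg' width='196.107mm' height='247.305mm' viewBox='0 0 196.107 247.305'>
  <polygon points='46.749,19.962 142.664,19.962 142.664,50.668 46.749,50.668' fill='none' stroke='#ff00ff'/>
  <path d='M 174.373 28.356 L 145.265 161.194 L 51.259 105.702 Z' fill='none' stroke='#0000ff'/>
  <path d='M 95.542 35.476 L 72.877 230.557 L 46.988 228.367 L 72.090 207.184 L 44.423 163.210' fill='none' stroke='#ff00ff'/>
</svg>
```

G21
G90
G00 X46.749 Y227.343
M3 S812
G1 X142.664 Y227.343 F1035
G1 X142.664 Y196.637 F1035
G1 X46.749 Y196.637 F1035
G1 X46.749 Y227.343 F1035
M5
G00 X174.373 Y218.949
M3 S249
G1 X145.265 Y86.111 F2838
G1 X51.259 Y141.603 F2838
G1 X174.373 Y218.949 F2838
M5
G00 X95.542 Y211.829
M3 S812
G1 X72.877 Y16.748 F1035
G1 X46.988 Y18.938 F1035
G1 X72.090 Y40.121 F1035
G1 X44.423 Y84.095 F1035
M5

1 u = 1 mm; y_m = 247.305 − y.

[1] `<polygon>` rectangle, #ff00ff→cut S812 F1035: (46.749,227.343) → (142.664,227.343) → (142.664,196.637) → (46.749,196.637) → (46.749,227.343) (closed)

[2] `<path>` closed polygon, #0000ff→engrave S249 F2838: (174.373,218.949) → (145.265,86.111) → (51.259,141.603) → (174.373,218.949) (closed)

[3] `<path>` open polyline, #ff00ff→cut S812 F1035: (95.542,211.829) → (72.877,16.748) → (46.988,18.938) → (72.090,40.121) → (44.423,84.095)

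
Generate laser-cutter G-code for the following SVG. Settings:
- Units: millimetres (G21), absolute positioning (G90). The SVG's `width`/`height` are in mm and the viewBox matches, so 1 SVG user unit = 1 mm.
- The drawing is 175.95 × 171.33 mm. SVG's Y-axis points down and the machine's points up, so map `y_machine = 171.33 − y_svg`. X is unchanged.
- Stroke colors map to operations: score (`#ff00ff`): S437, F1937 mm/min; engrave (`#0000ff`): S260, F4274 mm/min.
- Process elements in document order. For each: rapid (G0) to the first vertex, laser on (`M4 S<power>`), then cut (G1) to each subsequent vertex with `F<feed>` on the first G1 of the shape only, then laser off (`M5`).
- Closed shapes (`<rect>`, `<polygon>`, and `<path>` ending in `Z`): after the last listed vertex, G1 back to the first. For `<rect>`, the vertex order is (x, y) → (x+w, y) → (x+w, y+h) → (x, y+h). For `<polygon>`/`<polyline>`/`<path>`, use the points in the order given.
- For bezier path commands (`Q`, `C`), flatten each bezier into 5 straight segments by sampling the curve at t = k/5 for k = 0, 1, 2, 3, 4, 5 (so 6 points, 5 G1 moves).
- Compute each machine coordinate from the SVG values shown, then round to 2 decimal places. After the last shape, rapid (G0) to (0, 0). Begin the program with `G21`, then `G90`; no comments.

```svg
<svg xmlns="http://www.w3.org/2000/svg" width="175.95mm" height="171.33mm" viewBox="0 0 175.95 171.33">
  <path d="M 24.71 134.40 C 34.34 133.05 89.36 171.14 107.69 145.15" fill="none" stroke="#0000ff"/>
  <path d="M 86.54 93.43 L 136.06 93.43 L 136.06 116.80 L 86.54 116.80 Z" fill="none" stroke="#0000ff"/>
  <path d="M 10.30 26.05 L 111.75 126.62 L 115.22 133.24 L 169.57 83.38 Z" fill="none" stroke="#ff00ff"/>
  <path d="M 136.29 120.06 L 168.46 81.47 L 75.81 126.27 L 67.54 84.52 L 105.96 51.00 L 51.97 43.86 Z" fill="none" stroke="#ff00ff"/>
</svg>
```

G21
G90
G0 X24.71 Y36.93
M4 S260
G1 X35.28 Y33.84 F4274
G1 X52.80 Y26.24
G1 X73.34 Y19.13
G1 X92.95 Y17.45
G1 X107.69 Y26.18
M5
G0 X86.54 Y77.90
M4 S260
G1 X136.06 Y77.90 F4274
G1 X136.06 Y54.53
G1 X86.54 Y54.53
G1 X86.54 Y77.90
M5
G0 X10.30 Y145.28
M4 S437
G1 X111.75 Y44.71 F1937
G1 X115.22 Y38.09
G1 X169.57 Y87.95
G1 X10.30 Y145.28
M5
G0 X136.29 Y51.27
M4 S437
G1 X168.46 Y89.86 F1937
G1 X75.81 Y45.06
G1 X67.54 Y86.81
G1 X105.96 Y120.33
G1 X51.97 Y127.47
G1 X136.29 Y51.27
M5
G0 X0.00 Y0.00

viewBox `0 0 175.95 171.33` with mm width/height → 1 unit = 1 mm. Flip: y_m = 171.33 − y_svg.

**Shape 1** — `<path>` cubic bezier, stroke `#0000ff` → engrave (S260, F4274). Control points (SVG): P0=(24.71,134.40), P1=(34.34,133.05), P2=(89.36,171.14), P3=(107.69,145.15); sampled at t=k/5. Machine vertices: (24.71,36.93) → (35.28,33.84) → (52.80,26.24) → (73.34,19.13) → (92.95,17.45) → (107.69,26.18). Open path.

**Shape 2** — `<path>` rectangle, stroke `#0000ff` → engrave (S260, F4274). Machine vertices: (86.54,77.90) → (136.06,77.90) → (136.06,54.53) → (86.54,54.53) → (86.54,77.90). Closed: final G1 returns to the first vertex.

**Shape 3** — `<path>` closed polygon, stroke `#ff00ff` → score (S437, F1937). Machine vertices: (10.30,145.28) → (111.75,44.71) → (115.22,38.09) → (169.57,87.95) → (10.30,145.28). Closed: final G1 returns to the first vertex.

**Shape 4** — `<path>` closed polygon, stroke `#ff00ff` → score (S437, F1937). Machine vertices: (136.29,51.27) → (168.46,89.86) → (75.81,45.06) → (67.54,86.81) → (105.96,120.33) → (51.97,127.47) → (136.29,51.27). Closed: final G1 returns to the first vertex.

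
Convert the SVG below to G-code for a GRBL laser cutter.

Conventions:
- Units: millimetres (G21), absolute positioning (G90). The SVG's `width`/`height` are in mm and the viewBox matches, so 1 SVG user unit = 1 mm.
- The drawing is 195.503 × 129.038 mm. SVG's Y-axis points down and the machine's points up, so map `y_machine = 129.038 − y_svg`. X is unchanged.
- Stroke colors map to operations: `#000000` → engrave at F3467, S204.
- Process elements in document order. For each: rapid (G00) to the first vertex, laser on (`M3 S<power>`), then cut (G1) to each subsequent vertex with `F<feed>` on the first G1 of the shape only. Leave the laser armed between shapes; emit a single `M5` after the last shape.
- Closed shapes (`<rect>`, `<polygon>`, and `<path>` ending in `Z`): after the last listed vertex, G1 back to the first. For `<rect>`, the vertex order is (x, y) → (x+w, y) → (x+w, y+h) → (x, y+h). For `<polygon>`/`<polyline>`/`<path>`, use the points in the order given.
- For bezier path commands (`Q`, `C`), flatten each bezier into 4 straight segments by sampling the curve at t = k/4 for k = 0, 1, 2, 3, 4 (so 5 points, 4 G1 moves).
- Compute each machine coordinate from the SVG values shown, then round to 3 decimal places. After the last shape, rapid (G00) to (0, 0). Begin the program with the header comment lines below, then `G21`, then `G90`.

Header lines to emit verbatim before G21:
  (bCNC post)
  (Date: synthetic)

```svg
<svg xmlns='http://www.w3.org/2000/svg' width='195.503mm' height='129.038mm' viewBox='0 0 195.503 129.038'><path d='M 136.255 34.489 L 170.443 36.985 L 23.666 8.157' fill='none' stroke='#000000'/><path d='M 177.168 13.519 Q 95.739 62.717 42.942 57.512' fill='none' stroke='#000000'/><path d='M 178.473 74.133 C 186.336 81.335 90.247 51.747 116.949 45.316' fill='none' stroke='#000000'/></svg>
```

Since the viewBox matches the mm dimensions, user units are millimetres directly. The only transform is the Y-flip y_m = 129.038 − y_svg.

Shape 1 is a open polyline drawn with `<path>`. Its stroke #000000 means engrave at S204, F3467. After flipping Y the toolpath is (136.255,94.549) → (170.443,92.053) → (23.666,120.881).

Shape 2 is a quadratic bezier drawn with `<path>`. Its stroke #000000 means engrave at S204, F3467. After flipping Y the toolpath is (177.168,115.519) → (138.243,94.320) → (102.897,79.922) → (71.130,72.324) → (42.942,71.526).

Shape 3 is a cubic bezier drawn with `<path>`. Its stroke #000000 means engrave at S204, F3467. After flipping Y the toolpath is (178.473,54.905) → (168.422,55.465) → (140.646,64.201) → (116.403,75.493) → (116.949,83.722).

(bCNC post)
(Date: synthetic)
G21
G90
G00 X136.255 Y94.549
M3 S204
G1 X170.443 Y92.053 F3467
G1 X23.666 Y120.881
G00 X177.168 Y115.519
M3 S204
G1 X138.243 Y94.320 F3467
G1 X102.897 Y79.922
G1 X71.130 Y72.324
G1 X42.942 Y71.526
G00 X178.473 Y54.905
M3 S204
G1 X168.422 Y55.465 F3467
G1 X140.646 Y64.201
G1 X116.403 Y75.493
G1 X116.949 Y83.722
M5
G00 X0.000 Y0.000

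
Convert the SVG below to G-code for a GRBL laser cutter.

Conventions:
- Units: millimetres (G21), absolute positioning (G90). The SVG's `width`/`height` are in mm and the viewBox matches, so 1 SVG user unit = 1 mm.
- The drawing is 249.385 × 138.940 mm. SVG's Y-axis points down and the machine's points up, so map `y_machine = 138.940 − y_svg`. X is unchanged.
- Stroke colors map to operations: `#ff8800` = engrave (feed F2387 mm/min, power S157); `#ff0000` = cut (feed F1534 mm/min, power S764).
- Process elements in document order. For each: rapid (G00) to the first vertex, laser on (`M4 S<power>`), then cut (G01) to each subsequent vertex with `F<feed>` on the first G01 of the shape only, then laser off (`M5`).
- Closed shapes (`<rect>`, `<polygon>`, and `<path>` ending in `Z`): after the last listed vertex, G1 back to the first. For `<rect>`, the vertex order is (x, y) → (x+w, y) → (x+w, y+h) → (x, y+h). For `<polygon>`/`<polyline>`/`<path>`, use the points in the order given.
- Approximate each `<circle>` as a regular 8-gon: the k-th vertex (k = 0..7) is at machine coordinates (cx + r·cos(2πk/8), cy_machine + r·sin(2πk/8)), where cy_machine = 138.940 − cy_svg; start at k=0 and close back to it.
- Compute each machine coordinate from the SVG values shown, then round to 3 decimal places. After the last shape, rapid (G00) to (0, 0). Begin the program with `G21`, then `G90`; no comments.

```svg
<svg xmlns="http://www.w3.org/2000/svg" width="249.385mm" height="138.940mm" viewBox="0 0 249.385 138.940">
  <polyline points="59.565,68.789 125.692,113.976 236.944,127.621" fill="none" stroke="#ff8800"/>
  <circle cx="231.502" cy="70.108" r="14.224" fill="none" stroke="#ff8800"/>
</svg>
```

1 u = 1 mm; y_m = 138.940 − y.

[1] `<polyline>` open polyline, #ff8800→engrave S157 F2387: (59.565,70.151) → (125.692,24.964) → (236.944,11.319)

[2] `<circle>` circle, #ff8800→engrave S157 F2387: (245.726,68.832) → (241.560,78.890) → (231.502,83.056) → (221.444,78.890) → (217.278,68.832) → (221.444,58.774) → (231.502,54.608) → (241.560,58.774) → (245.726,68.832) (closed)

G21
G90
G00 X59.565 Y70.151
M4 S157
G01 X125.692 Y24.964 F2387
G01 X236.944 Y11.319
M5
G00 X245.726 Y68.832
M4 S157
G01 X241.560 Y78.890 F2387
G01 X231.502 Y83.056
G01 X221.444 Y78.890
G01 X217.278 Y68.832
G01 X221.444 Y58.774
G01 X231.502 Y54.608
G01 X241.560 Y58.774
G01 X245.726 Y68.832
M5
G00 X0.000 Y0.000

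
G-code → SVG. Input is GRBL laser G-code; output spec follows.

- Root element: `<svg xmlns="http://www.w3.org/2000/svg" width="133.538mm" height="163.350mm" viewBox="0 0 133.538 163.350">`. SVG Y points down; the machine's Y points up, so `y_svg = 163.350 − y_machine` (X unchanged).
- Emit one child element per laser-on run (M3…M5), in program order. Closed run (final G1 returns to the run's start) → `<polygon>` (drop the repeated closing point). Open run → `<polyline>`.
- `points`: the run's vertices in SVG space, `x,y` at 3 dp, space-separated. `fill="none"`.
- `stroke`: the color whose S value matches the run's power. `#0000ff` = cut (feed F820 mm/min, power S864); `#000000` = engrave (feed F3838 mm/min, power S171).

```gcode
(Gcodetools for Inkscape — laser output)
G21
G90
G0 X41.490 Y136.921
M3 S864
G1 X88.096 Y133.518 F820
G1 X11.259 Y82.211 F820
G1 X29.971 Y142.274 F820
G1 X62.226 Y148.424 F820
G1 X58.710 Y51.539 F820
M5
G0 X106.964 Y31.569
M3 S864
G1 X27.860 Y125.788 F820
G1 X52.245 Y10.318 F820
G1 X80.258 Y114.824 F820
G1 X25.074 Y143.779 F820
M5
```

Each laser-on run becomes one SVG element. Flip Y back into SVG space with y_svg = 163.350 − y_machine. Every run uses S864, so all elements get stroke `#0000ff` (cut).

Run 1: The run is open, so emit a `<polyline>` with points (Y-flipped): 41.490,26.429 88.096,29.832 11.259,81.139 29.971,21.076 62.226,14.926 58.710,111.811.

Run 2: The run is open, so emit a `<polyline>` with points (Y-flipped): 106.964,131.781 27.860,37.562 52.245,153.032 80.258,48.526 25.074,19.571.

<svg xmlns="http://www.w3.org/2000/svg" width="133.538mm" height="163.350mm" viewBox="0 0 133.538 163.350">
  <polyline points="41.490,26.429 88.096,29.832 11.259,81.139 29.971,21.076 62.226,14.926 58.710,111.811" fill="none" stroke="#0000ff"/>
  <polyline points="106.964,131.781 27.860,37.562 52.245,153.032 80.258,48.526 25.074,19.571" fill="none" stroke="#0000ff"/>
</svg>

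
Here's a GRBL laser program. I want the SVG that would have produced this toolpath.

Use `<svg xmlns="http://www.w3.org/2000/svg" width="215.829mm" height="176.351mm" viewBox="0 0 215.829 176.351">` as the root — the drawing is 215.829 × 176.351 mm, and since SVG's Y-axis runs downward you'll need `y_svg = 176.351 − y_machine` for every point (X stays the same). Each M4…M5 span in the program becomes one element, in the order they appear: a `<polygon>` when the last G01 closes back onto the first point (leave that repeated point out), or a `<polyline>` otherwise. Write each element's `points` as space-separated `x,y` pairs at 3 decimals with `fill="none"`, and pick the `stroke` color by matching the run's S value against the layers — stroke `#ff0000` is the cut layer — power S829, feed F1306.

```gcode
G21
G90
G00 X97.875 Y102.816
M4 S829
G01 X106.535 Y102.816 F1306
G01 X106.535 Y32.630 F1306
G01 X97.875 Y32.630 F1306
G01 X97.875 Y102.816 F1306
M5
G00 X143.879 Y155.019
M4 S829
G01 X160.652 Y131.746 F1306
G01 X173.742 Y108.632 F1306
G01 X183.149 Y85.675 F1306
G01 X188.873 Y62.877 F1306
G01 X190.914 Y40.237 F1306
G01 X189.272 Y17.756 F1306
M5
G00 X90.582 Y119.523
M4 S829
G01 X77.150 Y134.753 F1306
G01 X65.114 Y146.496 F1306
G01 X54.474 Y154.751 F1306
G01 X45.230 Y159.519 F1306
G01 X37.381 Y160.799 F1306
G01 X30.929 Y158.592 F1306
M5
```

<svg xmlns="http://www.w3.org/2000/svg" width="215.829mm" height="176.351mm" viewBox="0 0 215.829 176.351">
  <polygon points="97.875,73.535 106.535,73.535 106.535,143.721 97.875,143.721" fill="none" stroke="#ff0000"/>
  <polyline points="143.879,21.332 160.652,44.605 173.742,67.719 183.149,90.676 188.873,113.474 190.914,136.114 189.272,158.595" fill="none" stroke="#ff0000"/>
  <polyline points="90.582,56.828 77.150,41.598 65.114,29.855 54.474,21.600 45.230,16.832 37.381,15.552 30.929,17.759" fill="none" stroke="#ff0000"/>
</svg>

Each laser-on run becomes one SVG element. Flip Y back into SVG space with y_svg = 176.351 − y_machine. Every run uses S829, so all elements get stroke `#ff0000` (cut).

Run 1: The run returns to its start, so emit a `<polygon>` with points (Y-flipped): 97.875,73.535 106.535,73.535 106.535,143.721 97.875,143.721.

Run 2: The run is open, so emit a `<polyline>` with points (Y-flipped): 143.879,21.332 160.652,44.605 173.742,67.719 183.149,90.676 188.873,113.474 190.914,136.114 189.272,158.595.

Run 3: The run is open, so emit a `<polyline>` with points (Y-flipped): 90.582,56.828 77.150,41.598 65.114,29.855 54.474,21.600 45.230,16.832 37.381,15.552 30.929,17.759.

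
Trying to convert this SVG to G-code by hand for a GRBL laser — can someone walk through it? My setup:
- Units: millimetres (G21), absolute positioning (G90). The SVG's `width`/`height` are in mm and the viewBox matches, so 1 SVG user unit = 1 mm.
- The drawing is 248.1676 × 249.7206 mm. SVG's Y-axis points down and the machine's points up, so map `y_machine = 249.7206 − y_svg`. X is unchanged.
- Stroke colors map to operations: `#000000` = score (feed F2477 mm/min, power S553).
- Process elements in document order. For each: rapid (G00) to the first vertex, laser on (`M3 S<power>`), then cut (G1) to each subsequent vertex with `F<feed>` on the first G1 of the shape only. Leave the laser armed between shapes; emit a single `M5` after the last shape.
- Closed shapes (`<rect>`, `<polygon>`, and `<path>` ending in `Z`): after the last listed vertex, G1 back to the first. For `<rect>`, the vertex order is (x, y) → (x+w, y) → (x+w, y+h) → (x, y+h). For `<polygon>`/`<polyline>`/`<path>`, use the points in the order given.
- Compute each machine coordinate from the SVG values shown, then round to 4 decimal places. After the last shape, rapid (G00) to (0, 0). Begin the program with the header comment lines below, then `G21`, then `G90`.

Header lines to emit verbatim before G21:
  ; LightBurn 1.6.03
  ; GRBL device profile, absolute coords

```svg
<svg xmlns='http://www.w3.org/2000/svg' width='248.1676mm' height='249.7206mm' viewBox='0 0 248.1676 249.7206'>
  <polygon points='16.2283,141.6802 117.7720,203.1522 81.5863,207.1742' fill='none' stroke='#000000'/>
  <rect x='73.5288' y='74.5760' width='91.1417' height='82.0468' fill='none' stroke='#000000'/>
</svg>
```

viewBox `0 0 248.1676 249.7206` with mm width/height → 1 unit = 1 mm. Flip: y_m = 249.7206 − y_svg.

**Shape 1** — `<polygon>` closed polygon, stroke `#000000` → score (S553, F2477). Machine vertices: (16.2283,108.0404) → (117.7720,46.5684) → (81.5863,42.5464) → (16.2283,108.0404). Closed: final G1 returns to the first vertex.

**Shape 2** — `<rect>` rectangle, stroke `#000000` → score (S553, F2477). Machine vertices: (73.5288,175.1446) → (164.6705,175.1446) → (164.6705,93.0978) → (73.5288,93.0978) → (73.5288,175.1446). Closed: final G1 returns to the first vertex.

; LightBurn 1.6.03
; GRBL device profile, absolute coords
G21
G90
G00 X16.2283 Y108.0404
M3 S553
G1 X117.7720 Y46.5684 F2477
G1 X81.5863 Y42.5464
G1 X16.2283 Y108.0404
G00 X73.5288 Y175.1446
M3 S553
G1 X164.6705 Y175.1446 F2477
G1 X164.6705 Y93.0978
G1 X73.5288 Y93.0978
G1 X73.5288 Y175.1446
M5
G00 X0.0000 Y0.0000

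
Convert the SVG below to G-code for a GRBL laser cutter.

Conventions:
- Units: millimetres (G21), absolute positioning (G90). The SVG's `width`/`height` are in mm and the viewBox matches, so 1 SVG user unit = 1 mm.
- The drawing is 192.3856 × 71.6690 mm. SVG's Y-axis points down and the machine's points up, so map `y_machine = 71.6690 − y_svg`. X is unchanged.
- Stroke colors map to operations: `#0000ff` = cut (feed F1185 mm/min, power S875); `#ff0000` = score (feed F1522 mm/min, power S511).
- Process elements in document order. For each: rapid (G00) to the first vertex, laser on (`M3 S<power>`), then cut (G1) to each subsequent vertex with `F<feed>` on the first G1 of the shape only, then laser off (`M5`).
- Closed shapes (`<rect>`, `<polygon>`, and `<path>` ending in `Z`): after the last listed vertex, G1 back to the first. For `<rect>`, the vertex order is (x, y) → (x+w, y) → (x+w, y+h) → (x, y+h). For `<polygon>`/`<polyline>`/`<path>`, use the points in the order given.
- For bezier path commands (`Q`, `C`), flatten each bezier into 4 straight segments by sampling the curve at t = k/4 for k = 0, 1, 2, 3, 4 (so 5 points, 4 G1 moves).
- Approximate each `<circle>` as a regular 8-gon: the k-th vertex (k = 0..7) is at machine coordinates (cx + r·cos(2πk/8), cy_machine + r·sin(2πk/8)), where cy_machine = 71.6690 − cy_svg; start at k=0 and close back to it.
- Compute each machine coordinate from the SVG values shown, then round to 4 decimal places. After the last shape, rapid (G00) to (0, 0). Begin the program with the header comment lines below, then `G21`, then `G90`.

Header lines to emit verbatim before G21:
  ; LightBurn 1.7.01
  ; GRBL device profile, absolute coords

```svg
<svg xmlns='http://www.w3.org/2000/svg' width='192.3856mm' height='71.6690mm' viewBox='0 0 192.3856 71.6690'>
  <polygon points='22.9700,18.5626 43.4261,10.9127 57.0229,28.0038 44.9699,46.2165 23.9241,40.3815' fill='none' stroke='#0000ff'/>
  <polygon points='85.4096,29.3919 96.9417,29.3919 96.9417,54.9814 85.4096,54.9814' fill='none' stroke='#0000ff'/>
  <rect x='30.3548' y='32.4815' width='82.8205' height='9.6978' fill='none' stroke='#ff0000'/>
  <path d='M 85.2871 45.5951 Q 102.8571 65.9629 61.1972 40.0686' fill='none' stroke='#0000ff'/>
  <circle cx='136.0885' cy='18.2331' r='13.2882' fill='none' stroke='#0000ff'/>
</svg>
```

Since the viewBox matches the mm dimensions, user units are millimetres directly. The only transform is the Y-flip y_m = 71.6690 − y_svg.

Shape 1 is a regular polygon drawn with `<polygon>`. Its stroke #0000ff means cut at S875, F1185. After flipping Y the toolpath is (22.9700,53.1064) → (43.4261,60.7563) → (57.0229,43.6652) → (44.9699,25.4525) → (23.9241,31.2875) → (22.9700,53.1064), returning to the start.

Shape 2 is a rectangle drawn with `<polygon>`. Its stroke #0000ff means cut at S875, F1185. After flipping Y the toolpath is (85.4096,42.2771) → (96.9417,42.2771) → (96.9417,16.6876) → (85.4096,16.6876) → (85.4096,42.2771), returning to the start.

Shape 3 is a rectangle drawn with `<rect>`. Its stroke #ff0000 means score at S511, F1522. After flipping Y the toolpath is (30.3548,39.1875) → (113.1753,39.1875) → (113.1753,29.4897) → (30.3548,29.4897) → (30.3548,39.1875), returning to the start.

Shape 4 is a quadratic bezier drawn with `<path>`. Its stroke #0000ff means cut at S875, F1185. After flipping Y the toolpath is (85.2871,26.0739) → (90.3702,18.7814) → (88.0496,17.2716) → (78.3253,21.5446) → (61.1972,31.6004).

Shape 5 is a circle drawn with `<circle>`. Its stroke #0000ff means cut at S875, F1185. After flipping Y the toolpath is (149.3767,53.4359) → (145.4847,62.8321) → (136.0885,66.7241) → (126.6923,62.8321) → (122.8003,53.4359) → (126.6923,44.0397) → (136.0885,40.1477) → (145.4847,44.0397) → (149.3767,53.4359), returning to the start.

; LightBurn 1.7.01
; GRBL device profile, absolute coords
G21
G90
G00 X22.9700 Y53.1064
M3 S875
G1 X43.4261 Y60.7563 F1185
G1 X57.0229 Y43.6652
G1 X44.9699 Y25.4525
G1 X23.9241 Y31.2875
G1 X22.9700 Y53.1064
M5
G00 X85.4096 Y42.2771
M3 S875
G1 X96.9417 Y42.2771 F1185
G1 X96.9417 Y16.6876
G1 X85.4096 Y16.6876
G1 X85.4096 Y42.2771
M5
G00 X30.3548 Y39.1875
M3 S511
G1 X113.1753 Y39.1875 F1522
G1 X113.1753 Y29.4897
G1 X30.3548 Y29.4897
G1 X30.3548 Y39.1875
M5
G00 X85.2871 Y26.0739
M3 S875
G1 X90.3702 Y18.7814 F1185
G1 X88.0496 Y17.2716
G1 X78.3253 Y21.5446
G1 X61.1972 Y31.6004
M5
G00 X149.3767 Y53.4359
M3 S875
G1 X145.4847 Y62.8321 F1185
G1 X136.0885 Y66.7241
G1 X126.6923 Y62.8321
G1 X122.8003 Y53.4359
G1 X126.6923 Y44.0397
G1 X136.0885 Y40.1477
G1 X145.4847 Y44.0397
G1 X149.3767 Y53.4359
M5
G00 X0.0000 Y0.0000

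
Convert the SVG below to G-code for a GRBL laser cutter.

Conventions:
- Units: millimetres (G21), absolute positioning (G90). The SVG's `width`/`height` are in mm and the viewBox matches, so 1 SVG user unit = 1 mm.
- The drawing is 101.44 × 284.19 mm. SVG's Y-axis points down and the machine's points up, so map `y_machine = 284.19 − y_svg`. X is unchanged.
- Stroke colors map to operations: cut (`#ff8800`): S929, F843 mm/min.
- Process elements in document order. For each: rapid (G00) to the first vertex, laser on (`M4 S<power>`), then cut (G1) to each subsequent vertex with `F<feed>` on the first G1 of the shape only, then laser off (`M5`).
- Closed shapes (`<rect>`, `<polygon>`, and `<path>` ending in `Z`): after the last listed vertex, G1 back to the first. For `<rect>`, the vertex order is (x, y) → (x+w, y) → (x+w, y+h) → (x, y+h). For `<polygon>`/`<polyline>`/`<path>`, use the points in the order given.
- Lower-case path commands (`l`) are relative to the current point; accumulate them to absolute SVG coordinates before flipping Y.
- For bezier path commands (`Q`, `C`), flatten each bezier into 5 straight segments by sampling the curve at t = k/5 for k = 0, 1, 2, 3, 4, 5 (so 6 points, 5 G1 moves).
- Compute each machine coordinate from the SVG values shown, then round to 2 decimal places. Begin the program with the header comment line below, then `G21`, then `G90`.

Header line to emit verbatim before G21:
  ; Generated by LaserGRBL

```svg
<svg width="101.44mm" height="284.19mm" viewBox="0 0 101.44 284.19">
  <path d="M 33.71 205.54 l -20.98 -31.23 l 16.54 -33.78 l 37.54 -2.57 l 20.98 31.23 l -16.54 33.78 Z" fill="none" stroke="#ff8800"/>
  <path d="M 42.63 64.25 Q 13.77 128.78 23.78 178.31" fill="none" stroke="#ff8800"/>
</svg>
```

; Generated by LaserGRBL
G21
G90
G00 X33.71 Y78.65
M4 S929
G1 X12.73 Y109.88 F843
G1 X29.27 Y143.66
G1 X66.81 Y146.23
G1 X87.79 Y115.00
G1 X71.25 Y81.22
G1 X33.71 Y78.65
M5
G00 X42.63 Y219.94
M4 S929
G1 X32.64 Y194.73 F843
G1 X25.76 Y170.72
G1 X21.99 Y147.90
G1 X21.33 Y126.29
G1 X23.78 Y105.88
M5

Since the viewBox matches the mm dimensions, user units are millimetres directly. The only transform is the Y-flip y_m = 284.19 − y_svg.

Shape 1 is a regular polygon drawn with `<path>`. Its stroke #ff8800 means cut at S929, F843. After flipping Y the toolpath is (33.71,78.65) → (12.73,109.88) → (29.27,143.66) → (66.81,146.23) → (87.79,115.00) → (71.25,81.22) → (33.71,78.65), returning to the start.

Shape 2 is a quadratic bezier drawn with `<path>`. Its stroke #ff8800 means cut at S929, F843. After flipping Y the toolpath is (42.63,219.94) → (32.64,194.73) → (25.76,170.72) → (21.99,147.90) → (21.33,126.29) → (23.78,105.88).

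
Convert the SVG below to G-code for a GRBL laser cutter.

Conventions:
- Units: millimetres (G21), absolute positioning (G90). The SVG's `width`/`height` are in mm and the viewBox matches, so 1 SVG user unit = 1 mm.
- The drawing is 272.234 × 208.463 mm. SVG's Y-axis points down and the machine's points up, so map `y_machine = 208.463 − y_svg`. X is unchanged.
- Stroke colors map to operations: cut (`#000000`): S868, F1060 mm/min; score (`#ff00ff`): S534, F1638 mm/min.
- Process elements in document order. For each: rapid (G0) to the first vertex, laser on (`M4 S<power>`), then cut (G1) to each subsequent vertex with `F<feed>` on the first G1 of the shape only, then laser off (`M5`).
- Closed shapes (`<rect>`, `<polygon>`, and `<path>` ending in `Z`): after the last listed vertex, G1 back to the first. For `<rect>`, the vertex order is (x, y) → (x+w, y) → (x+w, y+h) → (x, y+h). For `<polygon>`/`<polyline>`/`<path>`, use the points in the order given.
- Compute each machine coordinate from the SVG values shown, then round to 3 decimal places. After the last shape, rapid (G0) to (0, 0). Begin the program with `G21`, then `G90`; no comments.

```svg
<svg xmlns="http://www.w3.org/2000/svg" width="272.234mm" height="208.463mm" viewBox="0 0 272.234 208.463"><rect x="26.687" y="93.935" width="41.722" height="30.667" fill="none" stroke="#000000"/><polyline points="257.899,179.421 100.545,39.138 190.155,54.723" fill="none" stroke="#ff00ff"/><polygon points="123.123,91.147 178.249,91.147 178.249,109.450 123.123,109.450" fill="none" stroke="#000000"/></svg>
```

G21
G90
G0 X26.687 Y114.528
M4 S868
G1 X68.409 Y114.528 F1060
G1 X68.409 Y83.861
G1 X26.687 Y83.861
G1 X26.687 Y114.528
M5
G0 X257.899 Y29.042
M4 S534
G1 X100.545 Y169.325 F1638
G1 X190.155 Y153.740
M5
G0 X123.123 Y117.316
M4 S868
G1 X178.249 Y117.316 F1060
G1 X178.249 Y99.013
G1 X123.123 Y99.013
G1 X123.123 Y117.316
M5
G0 X0.000 Y0.000

viewBox `0 0 272.234 208.463` with mm width/height → 1 unit = 1 mm. Flip: y_m = 208.463 − y_svg.

**Shape 1** — `<rect>` rectangle, stroke `#000000` → cut (S868, F1060). Machine vertices: (26.687,114.528) → (68.409,114.528) → (68.409,83.861) → (26.687,83.861) → (26.687,114.528). Closed: final G1 returns to the first vertex.

**Shape 2** — `<polyline>` open polyline, stroke `#ff00ff` → score (S534, F1638). Machine vertices: (257.899,29.042) → (100.545,169.325) → (190.155,153.740). Open path.

**Shape 3** — `<polygon>` rectangle, stroke `#000000` → cut (S868, F1060). Machine vertices: (123.123,117.316) → (178.249,117.316) → (178.249,99.013) → (123.123,99.013) → (123.123,117.316). Closed: final G1 returns to the first vertex.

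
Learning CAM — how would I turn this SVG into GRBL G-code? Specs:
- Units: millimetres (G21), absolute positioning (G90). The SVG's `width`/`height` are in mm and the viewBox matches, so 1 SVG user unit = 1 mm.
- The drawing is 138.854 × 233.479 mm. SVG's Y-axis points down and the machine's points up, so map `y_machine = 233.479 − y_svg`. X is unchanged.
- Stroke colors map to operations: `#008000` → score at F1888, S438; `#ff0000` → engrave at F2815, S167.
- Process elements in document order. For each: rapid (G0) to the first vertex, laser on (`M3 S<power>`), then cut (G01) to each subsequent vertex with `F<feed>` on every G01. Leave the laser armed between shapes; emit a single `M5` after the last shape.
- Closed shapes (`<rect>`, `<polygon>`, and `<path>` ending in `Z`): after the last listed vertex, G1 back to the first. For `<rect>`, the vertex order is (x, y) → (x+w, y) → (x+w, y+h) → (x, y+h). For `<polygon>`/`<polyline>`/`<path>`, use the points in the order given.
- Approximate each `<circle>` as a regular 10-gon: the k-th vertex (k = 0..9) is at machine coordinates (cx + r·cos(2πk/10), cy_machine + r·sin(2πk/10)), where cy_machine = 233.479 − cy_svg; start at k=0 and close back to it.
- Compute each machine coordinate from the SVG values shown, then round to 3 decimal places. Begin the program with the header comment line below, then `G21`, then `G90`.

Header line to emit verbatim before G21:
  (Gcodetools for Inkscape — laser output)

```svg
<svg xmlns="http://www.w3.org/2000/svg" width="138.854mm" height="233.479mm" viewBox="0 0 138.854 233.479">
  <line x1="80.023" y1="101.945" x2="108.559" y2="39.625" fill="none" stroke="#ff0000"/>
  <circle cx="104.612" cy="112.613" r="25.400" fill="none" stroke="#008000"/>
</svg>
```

viewBox `0 0 138.854 233.479` with mm width/height → 1 unit = 1 mm. Flip: y_m = 233.479 − y_svg.

**Shape 1** — `<line>` line segment, stroke `#ff0000` → engrave (S167, F2815). Machine vertices: (80.023,131.534) → (108.559,193.854). Open path.

**Shape 2** — `<circle>` circle, stroke `#008000` → score (S438, F1888). Machine vertices: (130.012,120.866) → (125.161,135.796) → (112.461,145.023) → (96.763,145.023) → (84.063,135.796) → (79.212,120.866) → (84.063,105.936) → (96.763,96.709) → (112.461,96.709) → (125.161,105.936) → (130.012,120.866). Closed: final G1 returns to the first vertex.

(Gcodetools for Inkscape — laser output)
G21
G90
G0 X80.023 Y131.534
M3 S167
G01 X108.559 Y193.854 F2815
G0 X130.012 Y120.866
M3 S438
G01 X125.161 Y135.796 F1888
G01 X112.461 Y145.023 F1888
G01 X96.763 Y145.023 F1888
G01 X84.063 Y135.796 F1888
G01 X79.212 Y120.866 F1888
G01 X84.063 Y105.936 F1888
G01 X96.763 Y96.709 F1888
G01 X112.461 Y96.709 F1888
G01 X125.161 Y105.936 F1888
G01 X130.012 Y120.866 F1888
M5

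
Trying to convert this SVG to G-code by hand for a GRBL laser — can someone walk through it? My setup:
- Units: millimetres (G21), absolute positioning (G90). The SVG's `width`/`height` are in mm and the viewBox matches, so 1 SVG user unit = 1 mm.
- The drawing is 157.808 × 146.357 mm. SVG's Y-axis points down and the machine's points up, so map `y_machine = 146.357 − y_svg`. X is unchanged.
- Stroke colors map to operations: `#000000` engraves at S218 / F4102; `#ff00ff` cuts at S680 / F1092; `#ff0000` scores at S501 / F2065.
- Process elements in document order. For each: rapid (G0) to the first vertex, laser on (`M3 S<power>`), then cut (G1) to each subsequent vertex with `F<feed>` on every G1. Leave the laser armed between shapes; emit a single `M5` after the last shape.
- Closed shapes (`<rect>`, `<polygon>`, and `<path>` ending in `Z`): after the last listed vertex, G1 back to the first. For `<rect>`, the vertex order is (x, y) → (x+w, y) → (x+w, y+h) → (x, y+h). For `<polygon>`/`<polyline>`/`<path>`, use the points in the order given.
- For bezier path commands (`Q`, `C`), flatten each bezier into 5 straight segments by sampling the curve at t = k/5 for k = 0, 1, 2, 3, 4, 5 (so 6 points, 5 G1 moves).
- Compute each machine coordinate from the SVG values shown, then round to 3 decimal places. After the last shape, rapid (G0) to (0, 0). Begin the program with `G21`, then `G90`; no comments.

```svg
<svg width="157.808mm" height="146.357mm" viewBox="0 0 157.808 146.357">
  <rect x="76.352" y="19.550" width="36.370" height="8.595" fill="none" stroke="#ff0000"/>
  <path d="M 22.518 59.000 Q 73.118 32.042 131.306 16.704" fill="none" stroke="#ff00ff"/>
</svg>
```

G21
G90
G0 X76.352 Y126.807
M3 S501
G1 X112.722 Y126.807 F2065
G1 X112.722 Y118.212 F2065
G1 X76.352 Y118.212 F2065
G1 X76.352 Y126.807 F2065
G0 X22.518 Y87.357
M3 S680
G1 X43.062 Y97.675 F1092
G1 X64.212 Y107.064 F1092
G1 X85.970 Y115.523 F1092
G1 X108.334 Y123.053 F1092
G1 X131.306 Y129.653 F1092
M5
G0 X0.000 Y0.000

1 u = 1 mm; y_m = 146.357 − y.

[1] `<rect>` rectangle, #ff0000→score S501 F2065: (76.352,126.807) → (112.722,126.807) → (112.722,118.212) → (76.352,118.212) → (76.352,126.807) (closed)

[2] `<path>` quadratic bezier, #ff00ff→cut S680 F1092: (22.518,87.357) → (43.062,97.675) → (64.212,107.064) → (85.970,115.523) → (108.334,123.053) → (131.306,129.653)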